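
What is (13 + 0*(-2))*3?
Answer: 39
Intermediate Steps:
(13 + 0*(-2))*3 = (13 + 0)*3 = 13*3 = 39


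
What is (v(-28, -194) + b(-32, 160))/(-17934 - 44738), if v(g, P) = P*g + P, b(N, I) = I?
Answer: -2699/31336 ≈ -0.086131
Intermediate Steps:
v(g, P) = P + P*g
(v(-28, -194) + b(-32, 160))/(-17934 - 44738) = (-194*(1 - 28) + 160)/(-17934 - 44738) = (-194*(-27) + 160)/(-62672) = (5238 + 160)*(-1/62672) = 5398*(-1/62672) = -2699/31336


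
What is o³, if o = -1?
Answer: -1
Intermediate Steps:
o³ = (-1)³ = -1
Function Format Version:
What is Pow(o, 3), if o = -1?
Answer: -1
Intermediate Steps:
Pow(o, 3) = Pow(-1, 3) = -1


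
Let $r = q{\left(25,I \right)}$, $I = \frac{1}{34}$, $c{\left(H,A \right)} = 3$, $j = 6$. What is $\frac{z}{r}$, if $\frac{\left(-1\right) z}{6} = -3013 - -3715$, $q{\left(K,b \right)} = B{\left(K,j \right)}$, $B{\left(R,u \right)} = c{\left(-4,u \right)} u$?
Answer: $-234$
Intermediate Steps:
$I = \frac{1}{34} \approx 0.029412$
$B{\left(R,u \right)} = 3 u$
$q{\left(K,b \right)} = 18$ ($q{\left(K,b \right)} = 3 \cdot 6 = 18$)
$r = 18$
$z = -4212$ ($z = - 6 \left(-3013 - -3715\right) = - 6 \left(-3013 + 3715\right) = \left(-6\right) 702 = -4212$)
$\frac{z}{r} = - \frac{4212}{18} = \left(-4212\right) \frac{1}{18} = -234$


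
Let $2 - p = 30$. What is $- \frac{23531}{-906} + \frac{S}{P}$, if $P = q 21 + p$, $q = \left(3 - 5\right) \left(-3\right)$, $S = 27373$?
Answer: $\frac{6776494}{22197} \approx 305.29$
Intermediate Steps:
$p = -28$ ($p = 2 - 30 = -28$)
$q = 6$ ($q = \left(-2\right) \left(-3\right) = 6$)
$P = 98$ ($P = 6 \cdot 21 - 28 = 126 - 28 = 98$)
$- \frac{23531}{-906} + \frac{S}{P} = - \frac{23531}{-906} + \frac{27373}{98} = \left(-23531\right) \left(- \frac{1}{906}\right) + 27373 \cdot \frac{1}{98} = \frac{23531}{906} + \frac{27373}{98} = \frac{6776494}{22197}$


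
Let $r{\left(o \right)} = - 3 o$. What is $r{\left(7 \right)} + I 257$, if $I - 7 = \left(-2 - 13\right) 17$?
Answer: $-63757$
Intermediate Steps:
$I = -248$ ($I = 7 + \left(-2 - 13\right) 17 = 7 - 255 = -248$)
$r{\left(7 \right)} + I 257 = \left(-3\right) 7 - 63736 = -21 - 63736 = -63757$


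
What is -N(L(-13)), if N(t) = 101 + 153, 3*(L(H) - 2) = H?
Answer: -254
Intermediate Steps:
L(H) = 2 + H/3
N(t) = 254
-N(L(-13)) = -1*254 = -254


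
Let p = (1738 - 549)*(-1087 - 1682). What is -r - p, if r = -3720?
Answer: 3296061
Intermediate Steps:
p = -3292341 (p = 1189*(-2769) = -3292341)
-r - p = -1*(-3720) - 1*(-3292341) = 3720 + 3292341 = 3296061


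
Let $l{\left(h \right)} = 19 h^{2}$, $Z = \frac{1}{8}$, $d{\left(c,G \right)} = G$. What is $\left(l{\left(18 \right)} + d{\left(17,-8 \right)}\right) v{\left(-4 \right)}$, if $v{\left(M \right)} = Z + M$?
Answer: $- \frac{47647}{2} \approx -23824.0$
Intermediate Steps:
$Z = \frac{1}{8} \approx 0.125$
$v{\left(M \right)} = \frac{1}{8} + M$
$\left(l{\left(18 \right)} + d{\left(17,-8 \right)}\right) v{\left(-4 \right)} = \left(19 \cdot 18^{2} - 8\right) \left(\frac{1}{8} - 4\right) = \left(19 \cdot 324 - 8\right) \left(- \frac{31}{8}\right) = \left(6156 - 8\right) \left(- \frac{31}{8}\right) = 6148 \left(- \frac{31}{8}\right) = - \frac{47647}{2}$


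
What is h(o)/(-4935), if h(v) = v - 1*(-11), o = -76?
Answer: 13/987 ≈ 0.013171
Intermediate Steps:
h(v) = 11 + v (h(v) = v + 11 = 11 + v)
h(o)/(-4935) = (11 - 76)/(-4935) = -65*(-1/4935) = 13/987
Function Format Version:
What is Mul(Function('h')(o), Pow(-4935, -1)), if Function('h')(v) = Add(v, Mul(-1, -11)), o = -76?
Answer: Rational(13, 987) ≈ 0.013171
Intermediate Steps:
Function('h')(v) = Add(11, v) (Function('h')(v) = Add(v, 11) = Add(11, v))
Mul(Function('h')(o), Pow(-4935, -1)) = Mul(Add(11, -76), Pow(-4935, -1)) = Mul(-65, Rational(-1, 4935)) = Rational(13, 987)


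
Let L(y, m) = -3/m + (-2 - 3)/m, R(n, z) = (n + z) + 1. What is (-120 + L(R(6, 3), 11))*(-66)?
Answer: 7968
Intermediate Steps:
R(n, z) = 1 + n + z
L(y, m) = -8/m (L(y, m) = -3/m - 5/m = -8/m)
(-120 + L(R(6, 3), 11))*(-66) = (-120 - 8/11)*(-66) = -1328/11*(-66) = 7968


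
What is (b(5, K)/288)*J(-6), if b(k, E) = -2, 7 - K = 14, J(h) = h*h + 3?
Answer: -13/48 ≈ -0.27083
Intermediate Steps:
J(h) = 3 + h**2 (J(h) = h**2 + 3 = 3 + h**2)
K = -7 (K = 7 - 1*14 = 7 - 14 = -7)
(b(5, K)/288)*J(-6) = (-2/288)*(3 + (-6)**2) = (-2*1/288)*(3 + 36) = -1/144*39 = -13/48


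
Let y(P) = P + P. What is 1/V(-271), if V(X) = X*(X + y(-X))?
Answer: -1/73441 ≈ -1.3616e-5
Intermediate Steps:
y(P) = 2*P
V(X) = -X**2 (V(X) = X*(X + 2*(-X)) = X*(X - 2*X) = X*(-X) = -X**2)
1/V(-271) = 1/(-1*(-271)**2) = 1/(-1*73441) = 1/(-73441) = -1/73441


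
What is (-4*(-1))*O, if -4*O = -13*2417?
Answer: 31421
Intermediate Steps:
O = 31421/4 (O = -(-13)*2417/4 = -¼*(-31421) = 31421/4 ≈ 7855.3)
(-4*(-1))*O = -4*(-1)*(31421/4) = 4*(31421/4) = 31421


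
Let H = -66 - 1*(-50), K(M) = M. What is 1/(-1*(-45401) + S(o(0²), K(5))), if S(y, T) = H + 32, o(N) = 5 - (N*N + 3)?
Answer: 1/45417 ≈ 2.2018e-5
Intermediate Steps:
H = -16 (H = -66 + 50 = -16)
o(N) = 2 - N² (o(N) = 5 - (N² + 3) = 5 - (3 + N²) = 5 + (-3 - N²) = 2 - N²)
S(y, T) = 16 (S(y, T) = -16 + 32 = 16)
1/(-1*(-45401) + S(o(0²), K(5))) = 1/(-1*(-45401) + 16) = 1/(45401 + 16) = 1/45417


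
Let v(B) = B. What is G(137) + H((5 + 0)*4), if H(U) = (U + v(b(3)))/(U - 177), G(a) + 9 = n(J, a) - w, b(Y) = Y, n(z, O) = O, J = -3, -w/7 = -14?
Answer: 4687/157 ≈ 29.854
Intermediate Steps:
w = 98 (w = -7*(-14) = 98)
G(a) = -107 + a (G(a) = -9 + (a - 1*98) = -9 + (a - 98) = -9 + (-98 + a) = -107 + a)
H(U) = (3 + U)/(-177 + U) (H(U) = (U + 3)/(U - 177) = (3 + U)/(-177 + U))
G(137) + H((5 + 0)*4) = (-107 + 137) + (3 + (5 + 0)*4)/(-177 + (5 + 0)*4) = 30 + (3 + 5*4)/(-177 + 5*4) = 30 + (3 + 20)/(-177 + 20) = 30 + 23/(-157) = 30 - 1/157*23 = 30 - 23/157 = 4687/157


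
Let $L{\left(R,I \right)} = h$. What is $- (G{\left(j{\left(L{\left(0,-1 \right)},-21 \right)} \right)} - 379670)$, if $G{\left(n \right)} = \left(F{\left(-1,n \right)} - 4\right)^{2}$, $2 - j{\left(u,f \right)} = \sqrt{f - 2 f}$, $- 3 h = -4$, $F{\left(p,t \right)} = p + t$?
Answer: $379640 - 6 \sqrt{21} \approx 3.7961 \cdot 10^{5}$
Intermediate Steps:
$h = \frac{4}{3}$ ($h = \left(- \frac{1}{3}\right) \left(-4\right) = \frac{4}{3} \approx 1.3333$)
$L{\left(R,I \right)} = \frac{4}{3}$
$j{\left(u,f \right)} = 2 - \sqrt{- f}$ ($j{\left(u,f \right)} = 2 - \sqrt{f - 2 f} = 2 - \sqrt{- f}$)
$G{\left(n \right)} = \left(-5 + n\right)^{2}$ ($G{\left(n \right)} = \left(\left(-1 + n\right) - 4\right)^{2} = \left(-5 + n\right)^{2}$)
$- (G{\left(j{\left(L{\left(0,-1 \right)},-21 \right)} \right)} - 379670) = - (\left(-5 + \left(2 - \sqrt{\left(-1\right) \left(-21\right)}\right)\right)^{2} - 379670) = - (\left(-5 + \left(2 - \sqrt{21}\right)\right)^{2} - 379670) = - (\left(-3 - \sqrt{21}\right)^{2} - 379670) = - (-379670 + \left(-3 - \sqrt{21}\right)^{2}) = 379670 - \left(-3 - \sqrt{21}\right)^{2}$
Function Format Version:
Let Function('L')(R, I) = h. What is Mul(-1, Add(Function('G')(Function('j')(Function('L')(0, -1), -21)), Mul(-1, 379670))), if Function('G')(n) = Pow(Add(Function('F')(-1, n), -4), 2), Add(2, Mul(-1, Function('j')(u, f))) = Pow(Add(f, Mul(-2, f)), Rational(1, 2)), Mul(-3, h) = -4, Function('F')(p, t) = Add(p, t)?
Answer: Add(379640, Mul(-6, Pow(21, Rational(1, 2)))) ≈ 3.7961e+5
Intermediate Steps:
h = Rational(4, 3) (h = Mul(Rational(-1, 3), -4) = Rational(4, 3) ≈ 1.3333)
Function('L')(R, I) = Rational(4, 3)
Function('j')(u, f) = Add(2, Mul(-1, Pow(Mul(-1, f), Rational(1, 2)))) (Function('j')(u, f) = Add(2, Mul(-1, Pow(Add(f, Mul(-2, f)), Rational(1, 2)))) = Add(2, Mul(-1, Pow(Mul(-1, f), Rational(1, 2)))))
Function('G')(n) = Pow(Add(-5, n), 2) (Function('G')(n) = Pow(Add(Add(-1, n), -4), 2) = Pow(Add(-5, n), 2))
Mul(-1, Add(Function('G')(Function('j')(Function('L')(0, -1), -21)), Mul(-1, 379670))) = Mul(-1, Add(Pow(Add(-5, Add(2, Mul(-1, Pow(Mul(-1, -21), Rational(1, 2))))), 2), Mul(-1, 379670))) = Mul(-1, Add(Pow(Add(-5, Add(2, Mul(-1, Pow(21, Rational(1, 2))))), 2), -379670)) = Mul(-1, Add(Pow(Add(-3, Mul(-1, Pow(21, Rational(1, 2)))), 2), -379670)) = Mul(-1, Add(-379670, Pow(Add(-3, Mul(-1, Pow(21, Rational(1, 2)))), 2))) = Add(379670, Mul(-1, Pow(Add(-3, Mul(-1, Pow(21, Rational(1, 2)))), 2)))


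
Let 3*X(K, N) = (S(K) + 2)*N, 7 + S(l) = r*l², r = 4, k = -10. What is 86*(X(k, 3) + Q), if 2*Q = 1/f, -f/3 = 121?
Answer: 12331067/363 ≈ 33970.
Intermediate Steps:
f = -363 (f = -3*121 = -363)
S(l) = -7 + 4*l²
X(K, N) = N*(-5 + 4*K²)/3 (X(K, N) = (((-7 + 4*K²) + 2)*N)/3 = ((-5 + 4*K²)*N)/3 = (N*(-5 + 4*K²))/3 = N*(-5 + 4*K²)/3)
Q = -1/726 (Q = (½)/(-363) = (½)*(-1/363) = -1/726 ≈ -0.0013774)
86*(X(k, 3) + Q) = 86*((⅓)*3*(-5 + 4*(-10)²) - 1/726) = 86*((⅓)*3*(-5 + 4*100) - 1/726) = 86*((⅓)*3*(-5 + 400) - 1/726) = 86*((⅓)*3*395 - 1/726) = 86*(395 - 1/726) = 86*(286769/726) = 12331067/363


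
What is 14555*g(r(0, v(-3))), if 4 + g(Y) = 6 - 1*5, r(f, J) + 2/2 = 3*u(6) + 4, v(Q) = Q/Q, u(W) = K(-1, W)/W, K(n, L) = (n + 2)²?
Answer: -43665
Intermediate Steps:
K(n, L) = (2 + n)²
u(W) = 1/W (u(W) = (2 - 1)²/W = 1²/W = 1/W)
v(Q) = 1
r(f, J) = 7/2 (r(f, J) = -1 + (3/6 + 4) = -1 + (3*(⅙) + 4) = -1 + (½ + 4) = -1 + 9/2 = 7/2)
g(Y) = -3 (g(Y) = -4 + (6 - 1*5) = -4 + (6 - 5) = -4 + 1 = -3)
14555*g(r(0, v(-3))) = 14555*(-3) = -43665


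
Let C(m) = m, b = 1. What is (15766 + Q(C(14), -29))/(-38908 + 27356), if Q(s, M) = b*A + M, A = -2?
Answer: -15735/11552 ≈ -1.3621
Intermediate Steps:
Q(s, M) = -2 + M (Q(s, M) = 1*(-2) + M = -2 + M)
(15766 + Q(C(14), -29))/(-38908 + 27356) = (15766 + (-2 - 29))/(-38908 + 27356) = (15766 - 31)/(-11552) = 15735*(-1/11552) = -15735/11552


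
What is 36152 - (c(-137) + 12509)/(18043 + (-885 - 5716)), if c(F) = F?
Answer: 68939802/1907 ≈ 36151.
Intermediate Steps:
36152 - (c(-137) + 12509)/(18043 + (-885 - 5716)) = 36152 - (-137 + 12509)/(18043 + (-885 - 5716)) = 36152 - 12372/(18043 - 6601) = 36152 - 12372/11442 = 36152 - 1*2062/1907 = 36152 - 2062/1907 = 68939802/1907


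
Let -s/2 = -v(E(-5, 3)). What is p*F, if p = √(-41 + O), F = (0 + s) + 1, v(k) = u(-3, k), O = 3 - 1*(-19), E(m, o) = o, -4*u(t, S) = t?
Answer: 5*I*√19/2 ≈ 10.897*I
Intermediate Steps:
u(t, S) = -t/4
O = 22 (O = 3 + 19 = 22)
v(k) = ¾ (v(k) = -¼*(-3) = ¾)
s = 3/2 (s = -(-2)*3/4 = -2*(-¾) = 3/2 ≈ 1.5000)
F = 5/2 (F = (0 + 3/2) + 1 = 3/2 + 1 = 5/2 ≈ 2.5000)
p = I*√19 (p = √(-41 + 22) = √(-19) = I*√19 ≈ 4.3589*I)
p*F = (I*√19)*(5/2) = 5*I*√19/2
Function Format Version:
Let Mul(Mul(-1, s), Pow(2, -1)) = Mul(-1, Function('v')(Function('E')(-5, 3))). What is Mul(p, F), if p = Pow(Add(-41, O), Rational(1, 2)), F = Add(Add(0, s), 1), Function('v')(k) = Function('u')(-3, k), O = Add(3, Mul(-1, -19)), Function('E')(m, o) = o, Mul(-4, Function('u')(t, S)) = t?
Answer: Mul(Rational(5, 2), I, Pow(19, Rational(1, 2))) ≈ Mul(10.897, I)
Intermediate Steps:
Function('u')(t, S) = Mul(Rational(-1, 4), t)
O = 22 (O = Add(3, 19) = 22)
Function('v')(k) = Rational(3, 4) (Function('v')(k) = Mul(Rational(-1, 4), -3) = Rational(3, 4))
s = Rational(3, 2) (s = Mul(-2, Mul(-1, Rational(3, 4))) = Mul(-2, Rational(-3, 4)) = Rational(3, 2) ≈ 1.5000)
F = Rational(5, 2) (F = Add(Add(0, Rational(3, 2)), 1) = Add(Rational(3, 2), 1) = Rational(5, 2) ≈ 2.5000)
p = Mul(I, Pow(19, Rational(1, 2))) (p = Pow(Add(-41, 22), Rational(1, 2)) = Pow(-19, Rational(1, 2)) = Mul(I, Pow(19, Rational(1, 2))) ≈ Mul(4.3589, I))
Mul(p, F) = Mul(Mul(I, Pow(19, Rational(1, 2))), Rational(5, 2)) = Mul(Rational(5, 2), I, Pow(19, Rational(1, 2)))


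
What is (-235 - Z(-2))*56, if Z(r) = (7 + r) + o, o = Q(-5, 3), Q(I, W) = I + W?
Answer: -13328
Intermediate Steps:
o = -2 (o = -5 + 3 = -2)
Z(r) = 5 + r (Z(r) = (7 + r) - 2 = 5 + r)
(-235 - Z(-2))*56 = (-235 - (5 - 2))*56 = (-235 - 1*3)*56 = (-235 - 3)*56 = -238*56 = -13328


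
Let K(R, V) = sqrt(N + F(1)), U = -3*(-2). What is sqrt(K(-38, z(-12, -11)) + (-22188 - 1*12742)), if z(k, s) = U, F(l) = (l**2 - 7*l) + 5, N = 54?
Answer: sqrt(-34930 + sqrt(53)) ≈ 186.88*I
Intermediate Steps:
U = 6
F(l) = 5 + l**2 - 7*l
z(k, s) = 6
K(R, V) = sqrt(53) (K(R, V) = sqrt(54 + (5 + 1**2 - 7*1)) = sqrt(54 + (5 + 1 - 7)) = sqrt(54 - 1) = sqrt(53))
sqrt(K(-38, z(-12, -11)) + (-22188 - 1*12742)) = sqrt(sqrt(53) + (-22188 - 1*12742)) = sqrt(sqrt(53) + (-22188 - 12742)) = sqrt(sqrt(53) - 34930) = sqrt(-34930 + sqrt(53))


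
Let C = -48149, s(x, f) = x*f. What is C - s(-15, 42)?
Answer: -47519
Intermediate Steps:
s(x, f) = f*x
C - s(-15, 42) = -48149 - 42*(-15) = -48149 - 1*(-630) = -48149 + 630 = -47519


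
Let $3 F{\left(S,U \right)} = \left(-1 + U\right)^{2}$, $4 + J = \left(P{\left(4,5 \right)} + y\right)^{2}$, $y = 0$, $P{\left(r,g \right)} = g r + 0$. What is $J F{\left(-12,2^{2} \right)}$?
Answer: $1188$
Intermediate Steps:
$P{\left(r,g \right)} = g r$
$J = 396$ ($J = -4 + \left(5 \cdot 4 + 0\right)^{2} = -4 + \left(20 + 0\right)^{2} = -4 + 20^{2} = -4 + 400 = 396$)
$F{\left(S,U \right)} = \frac{\left(-1 + U\right)^{2}}{3}$
$J F{\left(-12,2^{2} \right)} = 396 \frac{\left(-1 + 2^{2}\right)^{2}}{3} = 396 \frac{\left(-1 + 4\right)^{2}}{3} = 396 \frac{3^{2}}{3} = 396 \cdot \frac{1}{3} \cdot 9 = 396 \cdot 3 = 1188$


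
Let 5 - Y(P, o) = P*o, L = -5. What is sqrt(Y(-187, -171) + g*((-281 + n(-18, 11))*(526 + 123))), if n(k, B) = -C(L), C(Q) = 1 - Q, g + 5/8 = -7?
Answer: sqrt(22212534)/4 ≈ 1178.3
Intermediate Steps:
g = -61/8 (g = -5/8 - 7 = -61/8 ≈ -7.6250)
Y(P, o) = 5 - P*o
n(k, B) = -6 (n(k, B) = -(1 - 1*(-5)) = -(1 + 5) = -1*6 = -6)
sqrt(Y(-187, -171) + g*((-281 + n(-18, 11))*(526 + 123))) = sqrt((5 - 1*(-187)*(-171)) - 61*(-281 - 6)*(526 + 123)/8) = sqrt((5 - 31977) - (-17507)*649/8) = sqrt(-31972 - 61/8*(-186263)) = sqrt(-31972 + 11362043/8) = sqrt(11106267/8) = sqrt(22212534)/4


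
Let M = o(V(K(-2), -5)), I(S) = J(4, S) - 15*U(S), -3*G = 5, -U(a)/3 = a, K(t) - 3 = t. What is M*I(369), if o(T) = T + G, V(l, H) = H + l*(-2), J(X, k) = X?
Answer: -431834/3 ≈ -1.4394e+5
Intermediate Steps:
K(t) = 3 + t
V(l, H) = H - 2*l
U(a) = -3*a
G = -5/3 (G = -⅓*5 = -5/3 ≈ -1.6667)
I(S) = 4 + 45*S (I(S) = 4 - (-45)*S = 4 + 45*S)
o(T) = -5/3 + T (o(T) = T - 5/3 = -5/3 + T)
M = -26/3 (M = -5/3 + (-5 - 2*(3 - 2)) = -5/3 + (-5 - 2*1) = -5/3 + (-5 - 2) = -5/3 - 7 = -26/3 ≈ -8.6667)
M*I(369) = -26*(4 + 45*369)/3 = -26*(4 + 16605)/3 = -26/3*16609 = -431834/3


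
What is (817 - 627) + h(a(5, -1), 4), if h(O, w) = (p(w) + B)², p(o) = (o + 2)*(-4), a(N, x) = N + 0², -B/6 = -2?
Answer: 334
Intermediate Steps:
B = 12 (B = -6*(-2) = 12)
a(N, x) = N (a(N, x) = N + 0 = N)
p(o) = -8 - 4*o (p(o) = (2 + o)*(-4) = -8 - 4*o)
h(O, w) = (4 - 4*w)² (h(O, w) = ((-8 - 4*w) + 12)² = (4 - 4*w)²)
(817 - 627) + h(a(5, -1), 4) = (817 - 627) + 16*(-1 + 4)² = 190 + 16*3² = 190 + 16*9 = 190 + 144 = 334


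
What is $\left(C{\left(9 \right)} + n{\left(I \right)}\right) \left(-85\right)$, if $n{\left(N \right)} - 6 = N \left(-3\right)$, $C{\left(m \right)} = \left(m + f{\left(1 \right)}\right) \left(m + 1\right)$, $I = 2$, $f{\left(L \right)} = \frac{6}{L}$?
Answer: $-12750$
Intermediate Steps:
$C{\left(m \right)} = \left(1 + m\right) \left(6 + m\right)$ ($C{\left(m \right)} = \left(m + \frac{6}{1}\right) \left(m + 1\right) = \left(m + 6 \cdot 1\right) \left(1 + m\right) = \left(m + 6\right) \left(1 + m\right) = \left(6 + m\right) \left(1 + m\right) = \left(1 + m\right) \left(6 + m\right)$)
$n{\left(N \right)} = 6 - 3 N$ ($n{\left(N \right)} = 6 + N \left(-3\right) = 6 - 3 N$)
$\left(C{\left(9 \right)} + n{\left(I \right)}\right) \left(-85\right) = \left(\left(6 + 9^{2} + 7 \cdot 9\right) + \left(6 - 6\right)\right) \left(-85\right) = \left(\left(6 + 81 + 63\right) + \left(6 - 6\right)\right) \left(-85\right) = \left(150 + 0\right) \left(-85\right) = 150 \left(-85\right) = -12750$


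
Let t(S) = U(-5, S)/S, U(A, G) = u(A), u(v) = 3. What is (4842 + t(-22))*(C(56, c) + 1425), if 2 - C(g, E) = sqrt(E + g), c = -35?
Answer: 152005467/22 - 106521*sqrt(21)/22 ≈ 6.8872e+6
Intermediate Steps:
U(A, G) = 3
C(g, E) = 2 - sqrt(E + g)
t(S) = 3/S
(4842 + t(-22))*(C(56, c) + 1425) = (4842 + 3/(-22))*((2 - sqrt(-35 + 56)) + 1425) = (4842 + 3*(-1/22))*((2 - sqrt(21)) + 1425) = (4842 - 3/22)*(1427 - sqrt(21)) = 106521*(1427 - sqrt(21))/22 = 152005467/22 - 106521*sqrt(21)/22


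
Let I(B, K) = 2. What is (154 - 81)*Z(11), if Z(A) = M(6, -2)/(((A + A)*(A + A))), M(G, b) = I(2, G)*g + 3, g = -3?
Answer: -219/484 ≈ -0.45248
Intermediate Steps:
M(G, b) = -3 (M(G, b) = 2*(-3) + 3 = -6 + 3 = -3)
Z(A) = -3/(4*A²) (Z(A) = -3/(A + A)² = -3*1/(4*A²) = -3/(4*A²))
(154 - 81)*Z(11) = (154 - 81)*(-¾/11²) = 73*(-¾*1/121) = 73*(-3/484) = -219/484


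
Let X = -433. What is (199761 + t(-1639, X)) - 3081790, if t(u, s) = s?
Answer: -2882462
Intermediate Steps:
(199761 + t(-1639, X)) - 3081790 = (199761 - 433) - 3081790 = 199328 - 3081790 = -2882462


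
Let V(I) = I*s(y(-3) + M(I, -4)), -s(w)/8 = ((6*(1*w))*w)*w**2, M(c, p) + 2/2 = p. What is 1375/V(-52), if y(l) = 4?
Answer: 1375/2496 ≈ 0.55088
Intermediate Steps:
M(c, p) = -1 + p
s(w) = -48*w**4 (s(w) = -8*(6*(1*w))*w*w**2 = -8*(6*w)*w*w**2 = -8*6*w**2*w**2 = -48*w**4)
V(I) = -48*I (V(I) = I*(-48*(4 + (-1 - 4))**4) = I*(-48*(4 - 5)**4) = I*(-48*(-1)**4) = I*(-48*1) = I*(-48) = -48*I)
1375/V(-52) = 1375/((-48*(-52))) = 1375/2496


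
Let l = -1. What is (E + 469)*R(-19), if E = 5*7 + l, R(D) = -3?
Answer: -1509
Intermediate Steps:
E = 34 (E = 5*7 - 1 = 35 - 1 = 34)
(E + 469)*R(-19) = (34 + 469)*(-3) = 503*(-3) = -1509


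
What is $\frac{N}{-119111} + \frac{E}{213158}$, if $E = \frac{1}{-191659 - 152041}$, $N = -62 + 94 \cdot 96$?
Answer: $- \frac{656577670144311}{8726358274310600} \approx -0.075241$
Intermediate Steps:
$N = 8962$ ($N = -62 + 9024 = 8962$)
$E = - \frac{1}{343700}$ ($E = \frac{1}{-343700} = - \frac{1}{343700} \approx -2.9095 \cdot 10^{-6}$)
$\frac{N}{-119111} + \frac{E}{213158} = \frac{8962}{-119111} - \frac{1}{343700 \cdot 213158} = 8962 \left(- \frac{1}{119111}\right) - \frac{1}{73262404600} = - \frac{8962}{119111} - \frac{1}{73262404600} = - \frac{656577670144311}{8726358274310600}$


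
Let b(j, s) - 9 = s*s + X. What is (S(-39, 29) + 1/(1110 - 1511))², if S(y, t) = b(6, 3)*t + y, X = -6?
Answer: 15353192464/160801 ≈ 95480.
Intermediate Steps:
b(j, s) = 3 + s² (b(j, s) = 9 + (s*s - 6) = 9 + (s² - 6) = 9 + (-6 + s²) = 3 + s²)
S(y, t) = y + 12*t (S(y, t) = (3 + 3²)*t + y = (3 + 9)*t + y = 12*t + y = y + 12*t)
(S(-39, 29) + 1/(1110 - 1511))² = ((-39 + 12*29) + 1/(1110 - 1511))² = ((-39 + 348) + 1/(-401))² = (309 - 1/401)² = (123908/401)² = 15353192464/160801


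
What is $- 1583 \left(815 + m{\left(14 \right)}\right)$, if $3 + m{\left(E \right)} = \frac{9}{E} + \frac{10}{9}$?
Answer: $- \frac{162309739}{126} \approx -1.2882 \cdot 10^{6}$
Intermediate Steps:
$m{\left(E \right)} = - \frac{17}{9} + \frac{9}{E}$ ($m{\left(E \right)} = -3 + \left(\frac{9}{E} + \frac{10}{9}\right) = -3 + \left(\frac{10}{9} + \frac{9}{E}\right) = - \frac{17}{9} + \frac{9}{E}$)
$- 1583 \left(815 + m{\left(14 \right)}\right) = - 1583 \left(815 - \left(\frac{17}{9} - \frac{9}{14}\right)\right) = - 1583 \left(815 + \left(- \frac{17}{9} + 9 \cdot \frac{1}{14}\right)\right) = - 1583 \left(815 + \left(- \frac{17}{9} + \frac{9}{14}\right)\right) = - 1583 \left(815 - \frac{157}{126}\right) = \left(-1583\right) \frac{102533}{126} = - \frac{162309739}{126}$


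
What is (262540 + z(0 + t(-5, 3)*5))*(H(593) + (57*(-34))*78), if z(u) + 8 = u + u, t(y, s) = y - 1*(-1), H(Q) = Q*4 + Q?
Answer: -38901051908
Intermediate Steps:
H(Q) = 5*Q (H(Q) = 4*Q + Q = 5*Q)
t(y, s) = 1 + y (t(y, s) = y + 1 = 1 + y)
z(u) = -8 + 2*u (z(u) = -8 + (u + u) = -8 + 2*u)
(262540 + z(0 + t(-5, 3)*5))*(H(593) + (57*(-34))*78) = (262540 + (-8 + 2*(0 + (1 - 5)*5)))*(5*593 + (57*(-34))*78) = (262540 + (-8 + 2*(0 - 4*5)))*(2965 - 1938*78) = (262540 + (-8 + 2*(0 - 20)))*(2965 - 151164) = (262540 + (-8 + 2*(-20)))*(-148199) = (262540 + (-8 - 40))*(-148199) = (262540 - 48)*(-148199) = 262492*(-148199) = -38901051908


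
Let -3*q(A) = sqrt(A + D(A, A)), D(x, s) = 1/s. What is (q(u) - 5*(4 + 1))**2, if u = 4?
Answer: (150 + sqrt(17))**2/36 ≈ 659.83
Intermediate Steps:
q(A) = -sqrt(A + 1/A)/3
(q(u) - 5*(4 + 1))**2 = (-sqrt(4 + 1/4)/3 - 5*(4 + 1))**2 = (-sqrt(4 + 1/4)/3 - 5*5)**2 = (-sqrt(17)/6 - 25)**2 = (-25 - sqrt(17)/6)**2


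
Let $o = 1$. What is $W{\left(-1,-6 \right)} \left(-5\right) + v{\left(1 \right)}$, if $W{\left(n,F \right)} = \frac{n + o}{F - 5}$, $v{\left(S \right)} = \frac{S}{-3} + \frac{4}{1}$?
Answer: $\frac{11}{3} \approx 3.6667$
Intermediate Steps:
$v{\left(S \right)} = 4 - \frac{S}{3}$ ($v{\left(S \right)} = S \left(- \frac{1}{3}\right) + 4 \cdot 1 = - \frac{S}{3} + 4 = 4 - \frac{S}{3}$)
$W{\left(n,F \right)} = \frac{1 + n}{-5 + F}$ ($W{\left(n,F \right)} = \frac{n + 1}{F - 5} = \frac{1 + n}{-5 + F}$)
$W{\left(-1,-6 \right)} \left(-5\right) + v{\left(1 \right)} = \frac{1 - 1}{-5 - 6} \left(-5\right) + \left(4 - \frac{1}{3}\right) = \frac{1}{-11} \cdot 0 \left(-5\right) + \left(4 - \frac{1}{3}\right) = \left(- \frac{1}{11}\right) 0 \left(-5\right) + \frac{11}{3} = 0 \left(-5\right) + \frac{11}{3} = 0 + \frac{11}{3} = \frac{11}{3}$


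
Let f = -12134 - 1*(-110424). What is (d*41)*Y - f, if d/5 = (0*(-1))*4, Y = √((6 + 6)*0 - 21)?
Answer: -98290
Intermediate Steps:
Y = I*√21 (Y = √(12*0 - 21) = √(0 - 21) = √(-21) = I*√21 ≈ 4.5826*I)
d = 0 (d = 5*((0*(-1))*4) = 5*(0*4) = 5*0 = 0)
f = 98290 (f = -12134 + 110424 = 98290)
(d*41)*Y - f = (0*41)*(I*√21) - 1*98290 = 0*(I*√21) - 98290 = 0 - 98290 = -98290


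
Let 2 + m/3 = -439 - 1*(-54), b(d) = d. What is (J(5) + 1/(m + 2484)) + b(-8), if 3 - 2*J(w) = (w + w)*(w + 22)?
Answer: -374407/2646 ≈ -141.50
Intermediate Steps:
J(w) = 3/2 - w*(22 + w) (J(w) = 3/2 - (w + w)*(w + 22)/2 = 3/2 - 2*w*(22 + w)/2 = 3/2 - w*(22 + w))
m = -1161 (m = -6 + 3*(-439 - 1*(-54)) = -6 + 3*(-439 + 54) = -6 + 3*(-385) = -6 - 1155 = -1161)
(J(5) + 1/(m + 2484)) + b(-8) = ((3/2 - 1*5**2 - 22*5) + 1/(-1161 + 2484)) - 8 = ((3/2 - 1*25 - 110) + 1/1323) - 8 = ((3/2 - 25 - 110) + 1/1323) - 8 = (-267/2 + 1/1323) - 8 = -353239/2646 - 8 = -374407/2646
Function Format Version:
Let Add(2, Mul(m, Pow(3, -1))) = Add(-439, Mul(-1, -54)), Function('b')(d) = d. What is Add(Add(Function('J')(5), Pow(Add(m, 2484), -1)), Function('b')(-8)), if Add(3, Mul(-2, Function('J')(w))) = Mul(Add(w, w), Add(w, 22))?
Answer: Rational(-374407, 2646) ≈ -141.50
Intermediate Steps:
Function('J')(w) = Add(Rational(3, 2), Mul(-1, w, Add(22, w))) (Function('J')(w) = Add(Rational(3, 2), Mul(Rational(-1, 2), Mul(Add(w, w), Add(w, 22)))) = Add(Rational(3, 2), Mul(Rational(-1, 2), Mul(Mul(2, w), Add(22, w)))) = Add(Rational(3, 2), Mul(Rational(-1, 2), Mul(2, w, Add(22, w)))) = Add(Rational(3, 2), Mul(-1, w, Add(22, w))))
m = -1161 (m = Add(-6, Mul(3, Add(-439, Mul(-1, -54)))) = Add(-6, Mul(3, Add(-439, 54))) = Add(-6, Mul(3, -385)) = Add(-6, -1155) = -1161)
Add(Add(Function('J')(5), Pow(Add(m, 2484), -1)), Function('b')(-8)) = Add(Add(Add(Rational(3, 2), Mul(-1, Pow(5, 2)), Mul(-22, 5)), Pow(Add(-1161, 2484), -1)), -8) = Add(Add(Add(Rational(3, 2), Mul(-1, 25), -110), Pow(1323, -1)), -8) = Add(Add(Add(Rational(3, 2), -25, -110), Rational(1, 1323)), -8) = Add(Add(Rational(-267, 2), Rational(1, 1323)), -8) = Add(Rational(-353239, 2646), -8) = Rational(-374407, 2646)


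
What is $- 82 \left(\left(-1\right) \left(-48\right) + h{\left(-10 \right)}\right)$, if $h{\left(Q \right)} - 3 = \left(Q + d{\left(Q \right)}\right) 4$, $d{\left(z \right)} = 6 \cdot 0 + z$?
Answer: $2378$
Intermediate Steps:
$d{\left(z \right)} = z$ ($d{\left(z \right)} = 0 + z = z$)
$h{\left(Q \right)} = 3 + 8 Q$ ($h{\left(Q \right)} = 3 + \left(Q + Q\right) 4 = 3 + 2 Q 4 = 3 + 8 Q$)
$- 82 \left(\left(-1\right) \left(-48\right) + h{\left(-10 \right)}\right) = - 82 \left(\left(-1\right) \left(-48\right) + \left(3 + 8 \left(-10\right)\right)\right) = - 82 \left(48 + \left(3 - 80\right)\right) = - 82 \left(48 - 77\right) = \left(-82\right) \left(-29\right) = 2378$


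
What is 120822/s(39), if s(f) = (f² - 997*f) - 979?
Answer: -120822/38341 ≈ -3.1512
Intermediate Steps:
s(f) = -979 + f² - 997*f
120822/s(39) = 120822/(-979 + 39² - 997*39) = 120822/(-979 + 1521 - 38883) = 120822/(-38341) = 120822*(-1/38341) = -120822/38341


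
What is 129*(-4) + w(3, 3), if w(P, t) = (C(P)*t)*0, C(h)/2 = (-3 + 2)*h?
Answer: -516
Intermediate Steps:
C(h) = -2*h (C(h) = 2*((-3 + 2)*h) = 2*(-h) = -2*h)
w(P, t) = 0 (w(P, t) = ((-2*P)*t)*0 = -2*P*t*0 = 0)
129*(-4) + w(3, 3) = 129*(-4) + 0 = -516 + 0 = -516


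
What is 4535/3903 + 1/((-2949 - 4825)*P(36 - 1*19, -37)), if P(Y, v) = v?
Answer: 1304442233/1122651114 ≈ 1.1619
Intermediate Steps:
4535/3903 + 1/((-2949 - 4825)*P(36 - 1*19, -37)) = 4535/3903 + 1/(-2949 - 4825*(-37)) = 4535*(1/3903) - 1/37/(-7774) = 4535/3903 - 1/7774*(-1/37) = 4535/3903 + 1/287638 = 1304442233/1122651114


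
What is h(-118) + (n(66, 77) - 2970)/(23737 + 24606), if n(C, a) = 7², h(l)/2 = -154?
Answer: -14892565/48343 ≈ -308.06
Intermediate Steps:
h(l) = -308 (h(l) = 2*(-154) = -308)
n(C, a) = 49
h(-118) + (n(66, 77) - 2970)/(23737 + 24606) = -308 + (49 - 2970)/(23737 + 24606) = -308 - 2921/48343 = -14892565/48343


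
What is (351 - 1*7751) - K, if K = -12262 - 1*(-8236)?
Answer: -3374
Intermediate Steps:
K = -4026 (K = -12262 + 8236 = -4026)
(351 - 1*7751) - K = (351 - 1*7751) - 1*(-4026) = (351 - 7751) + 4026 = -7400 + 4026 = -3374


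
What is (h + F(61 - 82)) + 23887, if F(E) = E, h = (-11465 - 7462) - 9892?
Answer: -4953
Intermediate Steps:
h = -28819 (h = -18927 - 9892 = -28819)
(h + F(61 - 82)) + 23887 = (-28819 + (61 - 82)) + 23887 = (-28819 - 21) + 23887 = -28840 + 23887 = -4953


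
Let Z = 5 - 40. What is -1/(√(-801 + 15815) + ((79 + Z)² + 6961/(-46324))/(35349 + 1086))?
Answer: 16817444885262980/4752295900363595011399 - 316524363520800400*√15014/4752295900363595011399 ≈ -0.0081576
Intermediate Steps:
Z = -35
-1/(√(-801 + 15815) + ((79 + Z)² + 6961/(-46324))/(35349 + 1086)) = -1/(√(-801 + 15815) + ((79 - 35)² + 6961/(-46324))/(35349 + 1086)) = -1/(√15014 + (44² + 6961*(-1/46324))/36435) = -1/(√15014 + (1936 - 6961/46324)*(1/36435)) = -1/(√15014 + (89676303/46324)*(1/36435)) = -1/(√15014 + 29892101/562604980) = -1/(29892101/562604980 + √15014)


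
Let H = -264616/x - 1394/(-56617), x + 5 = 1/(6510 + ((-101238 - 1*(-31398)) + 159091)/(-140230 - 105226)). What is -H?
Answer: -23938312871292904314/452307612955913 ≈ -52925.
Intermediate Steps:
x = -7988901089/1597829309 (x = -5 + 1/(6510 + ((-101238 - 1*(-31398)) + 159091)/(-140230 - 105226)) = -5 + 1/(6510 + ((-101238 + 31398) + 159091)/(-245456)) = -5 + 1/(6510 + (-69840 + 159091)*(-1/245456)) = -5 + 1/(6510 + 89251*(-1/245456)) = -5 + 1/(6510 - 89251/245456) = -5 + 1/(1597829309/245456) = -5 + 245456/1597829309 = -7988901089/1597829309 ≈ -4.9998)
H = 23938312871292904314/452307612955913 (H = -264616/(-7988901089/1597829309) - 1394/(-56617) = -264616*(-1597829309/7988901089) - 1394*(-1/56617) = 422811200430344/7988901089 + 1394/56617 = 23938312871292904314/452307612955913 ≈ 52925.)
-H = -1*23938312871292904314/452307612955913 = -23938312871292904314/452307612955913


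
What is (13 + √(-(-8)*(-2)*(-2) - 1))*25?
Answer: 325 + 25*√31 ≈ 464.19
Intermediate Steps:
(13 + √(-(-8)*(-2)*(-2) - 1))*25 = (13 + √(-2*8*(-2) - 1))*25 = (13 + √(-16*(-2) - 1))*25 = (13 + √(32 - 1))*25 = (13 + √31)*25 = 325 + 25*√31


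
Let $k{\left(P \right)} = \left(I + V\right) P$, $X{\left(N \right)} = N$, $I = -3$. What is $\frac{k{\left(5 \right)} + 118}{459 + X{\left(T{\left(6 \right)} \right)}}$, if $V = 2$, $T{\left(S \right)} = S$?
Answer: $\frac{113}{465} \approx 0.24301$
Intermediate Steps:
$k{\left(P \right)} = - P$ ($k{\left(P \right)} = \left(-3 + 2\right) P = - P$)
$\frac{k{\left(5 \right)} + 118}{459 + X{\left(T{\left(6 \right)} \right)}} = \frac{\left(-1\right) 5 + 118}{459 + 6} = \frac{-5 + 118}{465} = 113 \cdot \frac{1}{465} = \frac{113}{465}$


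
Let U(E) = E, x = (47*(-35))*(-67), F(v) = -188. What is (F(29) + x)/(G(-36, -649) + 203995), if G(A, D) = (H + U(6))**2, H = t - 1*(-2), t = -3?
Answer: 110027/204020 ≈ 0.53930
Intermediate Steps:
x = 110215 (x = -1645*(-67) = 110215)
H = -1 (H = -3 - 1*(-2) = -3 + 2 = -1)
G(A, D) = 25 (G(A, D) = (-1 + 6)**2 = 5**2 = 25)
(F(29) + x)/(G(-36, -649) + 203995) = (-188 + 110215)/(25 + 203995) = 110027/204020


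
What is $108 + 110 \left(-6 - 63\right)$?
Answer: $-7482$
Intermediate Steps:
$108 + 110 \left(-6 - 63\right) = 108 + 110 \left(-69\right) = 108 - 7590 = -7482$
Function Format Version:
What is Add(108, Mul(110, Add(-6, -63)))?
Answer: -7482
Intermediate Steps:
Add(108, Mul(110, Add(-6, -63))) = Add(108, Mul(110, -69)) = Add(108, -7590) = -7482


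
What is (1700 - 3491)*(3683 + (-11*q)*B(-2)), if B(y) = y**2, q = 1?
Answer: -6517449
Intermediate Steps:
(1700 - 3491)*(3683 + (-11*q)*B(-2)) = (1700 - 3491)*(3683 - 11*1*(-2)**2) = -1791*(3683 - 11*4) = -1791*(3683 - 44) = -1791*3639 = -6517449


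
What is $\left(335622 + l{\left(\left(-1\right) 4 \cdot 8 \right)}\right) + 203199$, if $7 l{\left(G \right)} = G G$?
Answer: $\frac{3772771}{7} \approx 5.3897 \cdot 10^{5}$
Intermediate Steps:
$l{\left(G \right)} = \frac{G^{2}}{7}$ ($l{\left(G \right)} = \frac{G G}{7} = \frac{G^{2}}{7}$)
$\left(335622 + l{\left(\left(-1\right) 4 \cdot 8 \right)}\right) + 203199 = \left(335622 + \frac{\left(\left(-1\right) 4 \cdot 8\right)^{2}}{7}\right) + 203199 = \left(335622 + \frac{\left(\left(-4\right) 8\right)^{2}}{7}\right) + 203199 = \left(335622 + \frac{\left(-32\right)^{2}}{7}\right) + 203199 = \left(335622 + \frac{1}{7} \cdot 1024\right) + 203199 = \left(335622 + \frac{1024}{7}\right) + 203199 = \frac{2350378}{7} + 203199 = \frac{3772771}{7}$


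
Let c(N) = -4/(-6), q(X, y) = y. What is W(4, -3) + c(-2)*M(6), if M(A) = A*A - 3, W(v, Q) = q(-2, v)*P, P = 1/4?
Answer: 23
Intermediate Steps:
P = ¼ ≈ 0.25000
c(N) = ⅔ (c(N) = -4*(-⅙) = ⅔)
W(v, Q) = v/4 (W(v, Q) = v*(¼) = v/4)
M(A) = -3 + A² (M(A) = A² - 3 = -3 + A²)
W(4, -3) + c(-2)*M(6) = (¼)*4 + 2*(-3 + 6²)/3 = 1 + 2*(-3 + 36)/3 = 1 + (⅔)*33 = 1 + 22 = 23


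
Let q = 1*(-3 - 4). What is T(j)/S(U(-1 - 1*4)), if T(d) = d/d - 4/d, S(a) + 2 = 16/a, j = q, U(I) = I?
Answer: -55/182 ≈ -0.30220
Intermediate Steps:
q = -7 (q = 1*(-7) = -7)
j = -7
S(a) = -2 + 16/a
T(d) = 1 - 4/d
T(j)/S(U(-1 - 1*4)) = ((-4 - 7)/(-7))/(-2 + 16/(-1 - 1*4)) = (-⅐*(-11))/(-2 + 16/(-1 - 4)) = 11/(7*(-2 + 16/(-5))) = 11/(7*(-2 + 16*(-⅕))) = 11/(7*(-2 - 16/5)) = 11/(7*(-26/5)) = (11/7)*(-5/26) = -55/182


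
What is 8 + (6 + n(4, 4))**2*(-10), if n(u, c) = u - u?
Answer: -352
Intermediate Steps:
n(u, c) = 0
8 + (6 + n(4, 4))**2*(-10) = 8 + (6 + 0)**2*(-10) = 8 + 6**2*(-10) = 8 + 36*(-10) = 8 - 360 = -352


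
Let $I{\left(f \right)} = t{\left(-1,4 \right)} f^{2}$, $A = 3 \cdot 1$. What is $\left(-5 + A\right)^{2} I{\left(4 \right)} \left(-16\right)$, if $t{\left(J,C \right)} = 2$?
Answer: $-2048$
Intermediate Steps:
$A = 3$
$I{\left(f \right)} = 2 f^{2}$
$\left(-5 + A\right)^{2} I{\left(4 \right)} \left(-16\right) = \left(-5 + 3\right)^{2} \cdot 2 \cdot 4^{2} \left(-16\right) = \left(-2\right)^{2} \cdot 2 \cdot 16 \left(-16\right) = 4 \cdot 32 \left(-16\right) = 128 \left(-16\right) = -2048$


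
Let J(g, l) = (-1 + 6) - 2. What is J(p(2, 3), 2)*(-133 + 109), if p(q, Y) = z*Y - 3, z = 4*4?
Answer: -72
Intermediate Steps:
z = 16
p(q, Y) = -3 + 16*Y (p(q, Y) = 16*Y - 3 = -3 + 16*Y)
J(g, l) = 3 (J(g, l) = 5 - 2 = 3)
J(p(2, 3), 2)*(-133 + 109) = 3*(-133 + 109) = 3*(-24) = -72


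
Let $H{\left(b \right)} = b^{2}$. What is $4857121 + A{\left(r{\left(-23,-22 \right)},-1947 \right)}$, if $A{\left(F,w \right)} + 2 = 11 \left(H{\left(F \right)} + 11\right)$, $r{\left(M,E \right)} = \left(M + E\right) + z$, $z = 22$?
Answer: $4863059$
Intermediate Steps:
$r{\left(M,E \right)} = 22 + E + M$ ($r{\left(M,E \right)} = \left(M + E\right) + 22 = \left(E + M\right) + 22 = 22 + E + M$)
$A{\left(F,w \right)} = 119 + 11 F^{2}$ ($A{\left(F,w \right)} = -2 + 11 \left(F^{2} + 11\right) = -2 + 11 \left(11 + F^{2}\right) = -2 + \left(121 + 11 F^{2}\right) = 119 + 11 F^{2}$)
$4857121 + A{\left(r{\left(-23,-22 \right)},-1947 \right)} = 4857121 + \left(119 + 11 \left(22 - 22 - 23\right)^{2}\right) = 4857121 + \left(119 + 11 \left(-23\right)^{2}\right) = 4857121 + \left(119 + 11 \cdot 529\right) = 4857121 + \left(119 + 5819\right) = 4857121 + 5938 = 4863059$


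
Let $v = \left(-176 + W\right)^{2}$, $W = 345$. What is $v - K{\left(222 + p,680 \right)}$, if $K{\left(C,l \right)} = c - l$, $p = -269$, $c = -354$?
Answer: $29595$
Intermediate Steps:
$K{\left(C,l \right)} = -354 - l$
$v = 28561$ ($v = \left(-176 + 345\right)^{2} = 169^{2} = 28561$)
$v - K{\left(222 + p,680 \right)} = 28561 - \left(-354 - 680\right) = 28561 - -1034 = 28561 + 1034 = 29595$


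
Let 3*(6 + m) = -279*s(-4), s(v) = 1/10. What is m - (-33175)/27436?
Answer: -1932979/137180 ≈ -14.091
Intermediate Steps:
s(v) = ⅒
m = -153/10 (m = -6 + (-279*⅒)/3 = -6 + (⅓)*(-279/10) = -6 - 93/10 = -153/10 ≈ -15.300)
m - (-33175)/27436 = -153/10 - (-33175)/27436 = -153/10 - 1*(-33175/27436) = -153/10 + 33175/27436 = -1932979/137180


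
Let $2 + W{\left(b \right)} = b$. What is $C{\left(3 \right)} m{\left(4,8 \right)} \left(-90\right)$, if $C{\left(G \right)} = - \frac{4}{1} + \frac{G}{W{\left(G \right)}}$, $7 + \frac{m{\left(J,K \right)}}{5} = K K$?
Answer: $25650$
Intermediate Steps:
$W{\left(b \right)} = -2 + b$
$m{\left(J,K \right)} = -35 + 5 K^{2}$ ($m{\left(J,K \right)} = -35 + 5 K K = -35 + 5 K^{2}$)
$C{\left(G \right)} = -4 + \frac{G}{-2 + G}$ ($C{\left(G \right)} = - \frac{4}{1} + \frac{G}{-2 + G} = \left(-4\right) 1 + \frac{G}{-2 + G} = -4 + \frac{G}{-2 + G}$)
$C{\left(3 \right)} m{\left(4,8 \right)} \left(-90\right) = \frac{8 - 9}{-2 + 3} \left(-35 + 5 \cdot 8^{2}\right) \left(-90\right) = \frac{8 - 9}{1} \left(-35 + 5 \cdot 64\right) \left(-90\right) = 1 \left(-1\right) \left(-35 + 320\right) \left(-90\right) = \left(-1\right) 285 \left(-90\right) = \left(-285\right) \left(-90\right) = 25650$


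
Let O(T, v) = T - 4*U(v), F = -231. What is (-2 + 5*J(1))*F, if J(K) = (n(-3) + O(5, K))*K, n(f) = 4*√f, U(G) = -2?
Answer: -14553 - 4620*I*√3 ≈ -14553.0 - 8002.1*I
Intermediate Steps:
O(T, v) = 8 + T (O(T, v) = T - 4*(-2) = T + 8 = 8 + T)
J(K) = K*(13 + 4*I*√3) (J(K) = (4*√(-3) + (8 + 5))*K = (4*(I*√3) + 13)*K = (4*I*√3 + 13)*K = (13 + 4*I*√3)*K = K*(13 + 4*I*√3))
(-2 + 5*J(1))*F = (-2 + 5*(1*(13 + 4*I*√3)))*(-231) = (-2 + 5*(13 + 4*I*√3))*(-231) = (-2 + (65 + 20*I*√3))*(-231) = (63 + 20*I*√3)*(-231) = -14553 - 4620*I*√3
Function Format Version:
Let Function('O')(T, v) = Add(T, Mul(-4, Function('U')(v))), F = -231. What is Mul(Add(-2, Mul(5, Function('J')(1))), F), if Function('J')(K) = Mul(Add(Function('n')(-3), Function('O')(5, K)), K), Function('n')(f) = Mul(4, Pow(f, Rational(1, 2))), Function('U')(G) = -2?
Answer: Add(-14553, Mul(-4620, I, Pow(3, Rational(1, 2)))) ≈ Add(-14553., Mul(-8002.1, I))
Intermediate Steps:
Function('O')(T, v) = Add(8, T) (Function('O')(T, v) = Add(T, Mul(-4, -2)) = Add(T, 8) = Add(8, T))
Function('J')(K) = Mul(K, Add(13, Mul(4, I, Pow(3, Rational(1, 2))))) (Function('J')(K) = Mul(Add(Mul(4, Pow(-3, Rational(1, 2))), Add(8, 5)), K) = Mul(Add(Mul(4, Mul(I, Pow(3, Rational(1, 2)))), 13), K) = Mul(Add(Mul(4, I, Pow(3, Rational(1, 2))), 13), K) = Mul(Add(13, Mul(4, I, Pow(3, Rational(1, 2)))), K) = Mul(K, Add(13, Mul(4, I, Pow(3, Rational(1, 2))))))
Mul(Add(-2, Mul(5, Function('J')(1))), F) = Mul(Add(-2, Mul(5, Mul(1, Add(13, Mul(4, I, Pow(3, Rational(1, 2))))))), -231) = Mul(Add(-2, Mul(5, Add(13, Mul(4, I, Pow(3, Rational(1, 2)))))), -231) = Mul(Add(-2, Add(65, Mul(20, I, Pow(3, Rational(1, 2))))), -231) = Mul(Add(63, Mul(20, I, Pow(3, Rational(1, 2)))), -231) = Add(-14553, Mul(-4620, I, Pow(3, Rational(1, 2))))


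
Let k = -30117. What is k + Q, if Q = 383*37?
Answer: -15946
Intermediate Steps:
Q = 14171
k + Q = -30117 + 14171 = -15946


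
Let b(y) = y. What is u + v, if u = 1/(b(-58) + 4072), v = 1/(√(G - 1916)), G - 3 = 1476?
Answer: 1/4014 - I*√437/437 ≈ 0.00024913 - 0.047836*I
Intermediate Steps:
G = 1479 (G = 3 + 1476 = 1479)
v = -I*√437/437 (v = 1/(√(1479 - 1916)) = 1/(√(-437)) = 1/(I*√437) = -I*√437/437 ≈ -0.047836*I)
u = 1/4014 (u = 1/(-58 + 4072) = 1/4014 ≈ 0.00024913)
u + v = 1/4014 - I*√437/437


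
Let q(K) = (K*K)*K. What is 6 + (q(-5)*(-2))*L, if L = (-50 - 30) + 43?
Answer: -9244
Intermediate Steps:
L = -37 (L = -80 + 43 = -37)
q(K) = K³ (q(K) = K²*K = K³)
6 + (q(-5)*(-2))*L = 6 + ((-5)³*(-2))*(-37) = 6 - 125*(-2)*(-37) = 6 + 250*(-37) = 6 - 9250 = -9244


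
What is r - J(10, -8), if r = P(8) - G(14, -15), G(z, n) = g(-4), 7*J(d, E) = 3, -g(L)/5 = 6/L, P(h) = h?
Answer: 1/14 ≈ 0.071429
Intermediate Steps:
g(L) = -30/L
J(d, E) = 3/7 (J(d, E) = (⅐)*3 = 3/7)
G(z, n) = 15/2 (G(z, n) = -30/(-4) = -30*(-¼) = 15/2)
r = ½ (r = 8 - 1*15/2 = 8 - 15/2 = ½ ≈ 0.50000)
r - J(10, -8) = ½ - 1*3/7 = ½ - 3/7 = 1/14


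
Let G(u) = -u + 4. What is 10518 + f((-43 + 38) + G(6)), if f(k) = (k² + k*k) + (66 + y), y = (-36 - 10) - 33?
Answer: 10603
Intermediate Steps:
y = -79 (y = -46 - 33 = -79)
G(u) = 4 - u
f(k) = -13 + 2*k² (f(k) = (k² + k*k) + (66 - 79) = (k² + k²) - 13 = 2*k² - 13 = -13 + 2*k²)
10518 + f((-43 + 38) + G(6)) = 10518 + (-13 + 2*((-43 + 38) + (4 - 1*6))²) = 10518 + (-13 + 2*(-5 + (4 - 6))²) = 10518 + (-13 + 2*(-5 - 2)²) = 10518 + (-13 + 2*(-7)²) = 10518 + (-13 + 2*49) = 10518 + (-13 + 98) = 10518 + 85 = 10603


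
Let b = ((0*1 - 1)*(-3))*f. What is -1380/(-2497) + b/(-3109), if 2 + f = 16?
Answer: 4185546/7763173 ≈ 0.53915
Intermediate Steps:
f = 14 (f = -2 + 16 = 14)
b = 42 (b = ((0*1 - 1)*(-3))*14 = ((0 - 1)*(-3))*14 = -1*(-3)*14 = 3*14 = 42)
-1380/(-2497) + b/(-3109) = -1380/(-2497) + 42/(-3109) = -1380*(-1/2497) + 42*(-1/3109) = 1380/2497 - 42/3109 = 4185546/7763173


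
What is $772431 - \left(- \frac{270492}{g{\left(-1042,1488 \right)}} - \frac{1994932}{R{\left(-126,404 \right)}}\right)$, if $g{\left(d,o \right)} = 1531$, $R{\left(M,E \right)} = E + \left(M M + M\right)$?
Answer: $\frac{9555506345627}{12365887} \approx 7.7273 \cdot 10^{5}$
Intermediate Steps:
$R{\left(M,E \right)} = E + M + M^{2}$ ($R{\left(M,E \right)} = E + \left(M^{2} + M\right) = E + \left(M + M^{2}\right) = E + M + M^{2}$)
$772431 - \left(- \frac{270492}{g{\left(-1042,1488 \right)}} - \frac{1994932}{R{\left(-126,404 \right)}}\right) = 772431 - \left(- \frac{270492}{1531} - \frac{1994932}{404 - 126 + \left(-126\right)^{2}}\right) = 772431 - \left(\left(-270492\right) \frac{1}{1531} - \frac{1994932}{404 - 126 + 15876}\right) = 772431 - \left(- \frac{270492}{1531} - \frac{1994932}{16154}\right) = 772431 - \left(- \frac{270492}{1531} - \frac{997466}{8077}\right) = 772431 - - \frac{3711884330}{12365887} = 772431 + \frac{3711884330}{12365887} = \frac{9555506345627}{12365887}$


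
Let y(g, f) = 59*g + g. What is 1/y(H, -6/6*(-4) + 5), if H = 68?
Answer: 1/4080 ≈ 0.00024510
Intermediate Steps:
y(g, f) = 60*g
1/y(H, -6/6*(-4) + 5) = 1/(60*68) = 1/4080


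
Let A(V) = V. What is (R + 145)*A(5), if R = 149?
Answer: 1470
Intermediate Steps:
(R + 145)*A(5) = (149 + 145)*5 = 294*5 = 1470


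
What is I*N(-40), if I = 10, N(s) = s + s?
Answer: -800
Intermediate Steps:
N(s) = 2*s
I*N(-40) = 10*(2*(-40)) = 10*(-80) = -800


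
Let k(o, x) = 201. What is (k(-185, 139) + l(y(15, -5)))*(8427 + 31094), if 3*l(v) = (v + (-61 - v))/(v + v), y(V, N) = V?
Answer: 712524109/90 ≈ 7.9169e+6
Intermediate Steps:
l(v) = -61/(6*v) (l(v) = ((v + (-61 - v))/(v + v))/3 = (-61*1/(2*v))/3 = (-61/(2*v))/3 = -61/(6*v))
(k(-185, 139) + l(y(15, -5)))*(8427 + 31094) = (201 - 61/6/15)*(8427 + 31094) = (201 - 61/6*1/15)*39521 = (201 - 61/90)*39521 = (18029/90)*39521 = 712524109/90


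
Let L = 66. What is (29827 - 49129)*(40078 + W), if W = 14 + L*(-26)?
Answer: -740733552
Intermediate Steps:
W = -1702 (W = 14 + 66*(-26) = 14 - 1716 = -1702)
(29827 - 49129)*(40078 + W) = (29827 - 49129)*(40078 - 1702) = -19302*38376 = -740733552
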